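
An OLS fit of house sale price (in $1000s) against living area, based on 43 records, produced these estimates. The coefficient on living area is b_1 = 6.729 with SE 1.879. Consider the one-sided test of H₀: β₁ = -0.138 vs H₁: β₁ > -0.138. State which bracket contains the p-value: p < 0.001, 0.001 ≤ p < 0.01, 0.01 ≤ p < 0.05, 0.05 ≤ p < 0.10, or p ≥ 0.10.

p < 0.001

t = (6.729 − (-0.138)) / 1.879 = 3.655.
df = n − 2 = 43 − 2 = 41.
One-sided p = P(T_{41} > t) ≈ 0.0004.
So p < 0.001.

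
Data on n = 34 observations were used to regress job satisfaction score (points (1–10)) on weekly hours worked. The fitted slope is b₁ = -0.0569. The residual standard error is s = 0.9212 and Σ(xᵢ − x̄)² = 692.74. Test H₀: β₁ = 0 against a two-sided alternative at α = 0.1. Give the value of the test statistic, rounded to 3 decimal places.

SE(b₁) = s/√Sₓₓ = 0.9212/√692.74 = 0.0350001.
t = -0.0569 / 0.0350001 = -1.626.
df = n − 2 = 32.
Two-sided p ≈ 0.1138, which is ≥ 0.1, so fail to reject H₀.
The data do not give significant evidence of an association between weekly hours worked and job satisfaction score.

t = -1.626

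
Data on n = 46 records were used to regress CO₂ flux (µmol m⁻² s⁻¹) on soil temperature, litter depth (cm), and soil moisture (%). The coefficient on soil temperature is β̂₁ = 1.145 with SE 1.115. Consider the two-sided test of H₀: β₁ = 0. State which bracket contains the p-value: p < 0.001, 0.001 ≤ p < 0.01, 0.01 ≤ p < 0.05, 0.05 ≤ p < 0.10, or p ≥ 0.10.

p ≥ 0.10

t = 1.145 / 1.115 = 1.027.
df = n − k − 1 = 46 − 3 − 1 = 42.
Two-sided p = 2·P(T_{42} > |t|) ≈ 0.3103.
So p ≥ 0.10.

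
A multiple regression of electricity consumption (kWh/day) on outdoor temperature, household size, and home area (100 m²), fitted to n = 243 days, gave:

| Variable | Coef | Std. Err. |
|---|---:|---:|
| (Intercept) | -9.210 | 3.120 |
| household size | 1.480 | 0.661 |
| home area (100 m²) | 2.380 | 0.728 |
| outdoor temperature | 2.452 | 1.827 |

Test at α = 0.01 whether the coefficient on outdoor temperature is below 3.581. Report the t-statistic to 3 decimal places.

Read off: b = 2.452, SE = 1.827 for outdoor temperature.
H₀: β₁ = 3.581 vs H₁: β₁ < 3.581.
t = (2.452 − 3.581) / 1.827 = -0.618.
df = n − k − 1 = 243 − 3 − 1 = 239.
One-sided p ≈ 0.2686, which is ≥ 0.01, so fail to reject H₀.
The data do not give significant evidence that the true slope on outdoor temperature is below 3.581 kWh/day per unit, holding the other predictors fixed.

t = -0.618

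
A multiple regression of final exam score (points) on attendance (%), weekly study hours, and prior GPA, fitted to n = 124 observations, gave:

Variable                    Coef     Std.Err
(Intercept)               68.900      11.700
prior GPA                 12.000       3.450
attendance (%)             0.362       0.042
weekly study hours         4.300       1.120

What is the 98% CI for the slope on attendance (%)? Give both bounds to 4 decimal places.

Read off: b = 0.362, SE = 0.042 for attendance (%).
df = n − k − 1 = 124 − 3 − 1 = 120.
t* = t_{0.01, 120} = 2.357825.
Margin = t* × SE = 2.357825 × 0.042 = 0.099029.
CI: 0.362 ± 0.099029 → (0.2630, 0.4610).

(0.2630, 0.4610)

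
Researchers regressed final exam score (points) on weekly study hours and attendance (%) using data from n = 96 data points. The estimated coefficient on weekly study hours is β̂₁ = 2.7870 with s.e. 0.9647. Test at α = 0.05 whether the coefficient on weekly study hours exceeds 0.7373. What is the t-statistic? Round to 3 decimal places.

t = 2.125

H₀: β₁ = 0.7373 vs H₁: β₁ > 0.7373.
t = (β̂₁ − β₁⁰)/SE = (2.7870 − 0.7373) / 0.9647 = 2.125.
df = n − k − 1 = 96 − 2 − 1 = 93.
One-sided p ≈ 0.0181, which is < 0.05, so reject H₀.
There is evidence that the true slope on weekly study hours exceeds 0.7373 points per unit, holding the other predictors fixed.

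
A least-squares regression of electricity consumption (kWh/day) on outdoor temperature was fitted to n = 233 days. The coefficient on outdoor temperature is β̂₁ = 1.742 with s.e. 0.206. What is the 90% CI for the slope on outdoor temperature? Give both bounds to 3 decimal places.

df = n − 2 = 233 − 2 = 231.
t* = t_{0.05, 231} = 1.651477.
Margin = t* × SE = 1.651477 × 0.206 = 0.34020.
CI: 1.742 ± 0.34020 → (1.402, 2.082).
With 90% confidence, each one-unit increase in outdoor temperature is associated with a change of between 1.402 and 2.082 kWh/day in electricity consumption.

(1.402, 2.082)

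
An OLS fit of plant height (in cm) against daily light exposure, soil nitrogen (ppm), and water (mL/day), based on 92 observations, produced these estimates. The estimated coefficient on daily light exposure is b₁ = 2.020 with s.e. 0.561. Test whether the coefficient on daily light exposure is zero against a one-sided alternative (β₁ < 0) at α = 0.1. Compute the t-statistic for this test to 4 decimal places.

H₀: β₁ = 0 vs H₁: β₁ < 0.
t = (b₁ − β₁⁰)/SE = 2.020 / 0.561 = 3.6007.
df = n − k − 1 = 92 − 3 − 1 = 88.
One-sided p ≈ 0.9997, which is ≥ 0.1, so fail to reject H₀.
The data do not give significant evidence that the true slope on daily light exposure is negative, holding the other predictors fixed.

t = 3.6007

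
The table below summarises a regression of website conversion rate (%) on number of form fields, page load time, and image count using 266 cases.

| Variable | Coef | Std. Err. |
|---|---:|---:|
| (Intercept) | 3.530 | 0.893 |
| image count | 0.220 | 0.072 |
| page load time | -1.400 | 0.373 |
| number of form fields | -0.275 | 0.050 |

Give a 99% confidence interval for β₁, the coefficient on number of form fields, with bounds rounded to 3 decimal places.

Read off: b = -0.275, SE = 0.050 for number of form fields.
df = n − k − 1 = 266 − 3 − 1 = 262.
t* = t_{0.005, 262} = 2.594724.
Margin = t* × SE = 2.594724 × 0.050 = 0.12974.
CI: -0.275 ± 0.12974 → (-0.405, -0.145).

(-0.405, -0.145)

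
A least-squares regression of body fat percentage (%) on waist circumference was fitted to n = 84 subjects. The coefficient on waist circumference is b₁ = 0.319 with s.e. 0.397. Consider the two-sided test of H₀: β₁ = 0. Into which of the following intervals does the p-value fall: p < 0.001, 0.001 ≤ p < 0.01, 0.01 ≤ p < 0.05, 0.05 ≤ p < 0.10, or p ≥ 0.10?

p ≥ 0.10

t = 0.319 / 0.397 = 0.804.
df = n − 2 = 84 − 2 = 82.
Two-sided p = 2·P(T_{82} > |t|) ≈ 0.4240.
So p ≥ 0.10.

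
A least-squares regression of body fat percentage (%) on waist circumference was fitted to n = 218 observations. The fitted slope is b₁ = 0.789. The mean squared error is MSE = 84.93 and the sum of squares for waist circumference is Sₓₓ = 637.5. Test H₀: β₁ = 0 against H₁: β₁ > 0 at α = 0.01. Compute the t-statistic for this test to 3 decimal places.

SE(b₁) = √(MSE/Sₓₓ) = √(84.93/637.5) = 0.364998.
t = 0.789 / 0.364998 = 2.162.
df = n − 2 = 216.
One-sided p ≈ 0.0159, which is ≥ 0.01, so fail to reject H₀.
The data do not give significant evidence that the true slope on waist circumference is positive.

t = 2.162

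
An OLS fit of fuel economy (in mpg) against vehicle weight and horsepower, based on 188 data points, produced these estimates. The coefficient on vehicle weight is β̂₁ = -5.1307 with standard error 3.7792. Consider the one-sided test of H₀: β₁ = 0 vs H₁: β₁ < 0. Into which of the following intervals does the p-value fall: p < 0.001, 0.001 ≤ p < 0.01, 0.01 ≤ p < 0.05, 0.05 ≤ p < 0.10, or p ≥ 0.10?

0.05 ≤ p < 0.10

t = -5.1307 / 3.7792 = -1.358.
df = n − k − 1 = 188 − 2 − 1 = 185.
One-sided p = P(T_{185} < t) ≈ 0.0881.
So 0.05 ≤ p < 0.10.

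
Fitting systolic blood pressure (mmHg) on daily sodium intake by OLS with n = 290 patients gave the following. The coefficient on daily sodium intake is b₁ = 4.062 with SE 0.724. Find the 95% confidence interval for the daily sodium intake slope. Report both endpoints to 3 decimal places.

(2.637, 5.487)

df = n − 2 = 290 − 2 = 288.
t* = t_{0.025, 288} = 1.968235.
Margin = t* × SE = 1.968235 × 0.724 = 1.42500.
CI: 4.062 ± 1.42500 → (2.637, 5.487).
With 95% confidence, each one-unit increase in daily sodium intake is associated with a change of between 2.637 and 5.487 mmHg in systolic blood pressure.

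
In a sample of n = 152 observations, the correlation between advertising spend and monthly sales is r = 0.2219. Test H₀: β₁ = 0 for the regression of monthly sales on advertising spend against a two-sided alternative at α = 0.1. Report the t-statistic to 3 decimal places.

t = r·√(n − 2)/√(1 − r²) = 0.2219·√150/√0.95076 = 2.787.
df = n − 2 = 150.
Two-sided p ≈ 0.0060, which is < 0.1, so reject H₀.
There is evidence of a linear association between advertising spend and monthly sales.

t = 2.787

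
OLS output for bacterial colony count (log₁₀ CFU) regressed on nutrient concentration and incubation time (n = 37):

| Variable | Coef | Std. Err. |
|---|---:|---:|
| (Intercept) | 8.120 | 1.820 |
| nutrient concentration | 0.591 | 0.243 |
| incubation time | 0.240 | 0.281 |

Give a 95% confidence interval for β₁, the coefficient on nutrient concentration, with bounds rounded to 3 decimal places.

Read off: b = 0.591, SE = 0.243 for nutrient concentration.
df = n − k − 1 = 37 − 2 − 1 = 34.
t* = t_{0.025, 34} = 2.032245.
Margin = t* × SE = 2.032245 × 0.243 = 0.49384.
CI: 0.591 ± 0.49384 → (0.097, 1.085).

(0.097, 1.085)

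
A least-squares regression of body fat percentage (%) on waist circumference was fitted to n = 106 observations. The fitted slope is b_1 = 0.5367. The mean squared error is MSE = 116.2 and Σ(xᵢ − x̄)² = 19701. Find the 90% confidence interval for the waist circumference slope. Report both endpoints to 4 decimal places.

(0.4092, 0.6642)

SE(b_1) = √(MSE/Sₓₓ) = √(116.2/19701) = 0.0767996.
df = n − 2 = 104.
t* = t_{0.05, 104} = 1.659637.
Margin = t* × SE = 1.659637 × 0.0767996 = 0.127459.
CI: 0.5367 ± 0.127459 → (0.4092, 0.6642).
With 90% confidence, each one-unit increase in waist circumference is associated with a change of between 0.4092 and 0.6642 % in body fat percentage.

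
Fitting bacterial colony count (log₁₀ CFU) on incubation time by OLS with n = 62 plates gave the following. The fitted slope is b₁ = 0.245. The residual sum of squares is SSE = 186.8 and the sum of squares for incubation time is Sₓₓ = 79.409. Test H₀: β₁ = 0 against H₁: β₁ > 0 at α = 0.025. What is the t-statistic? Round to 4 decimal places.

MSE = SSE/(n − 2) = 186.8/60 = 3.11333.
SE(b₁) = √(MSE/Sₓₓ) = √(3.11333/79.409) = 0.198006.
t = 0.245 / 0.198006 = 1.2373.
df = n − 2 = 60.
One-sided p ≈ 0.1104, which is ≥ 0.025, so fail to reject H₀.
The data do not give significant evidence that the true slope on incubation time is positive.

t = 1.2373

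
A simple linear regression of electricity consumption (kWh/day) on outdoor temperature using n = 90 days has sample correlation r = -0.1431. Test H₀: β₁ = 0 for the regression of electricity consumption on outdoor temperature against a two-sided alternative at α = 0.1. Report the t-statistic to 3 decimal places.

t = -1.356

t = r·√(n − 2)/√(1 − r²) = -0.1431·√88/√0.979522 = -1.356.
df = n − 2 = 88.
Two-sided p ≈ 0.1785, which is ≥ 0.1, so fail to reject H₀.
The data do not give significant evidence of a linear association between outdoor temperature and electricity consumption.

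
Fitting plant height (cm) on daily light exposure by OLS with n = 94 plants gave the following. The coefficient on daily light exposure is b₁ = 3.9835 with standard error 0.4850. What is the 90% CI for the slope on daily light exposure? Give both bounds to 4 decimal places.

(3.1776, 4.7894)

df = n − 2 = 94 − 2 = 92.
t* = t_{0.05, 92} = 1.661585.
Margin = t* × SE = 1.661585 × 0.4850 = 0.805869.
CI: 3.9835 ± 0.805869 → (3.1776, 4.7894).
With 90% confidence, each one-unit increase in daily light exposure is associated with a change of between 3.1776 and 4.7894 cm in plant height.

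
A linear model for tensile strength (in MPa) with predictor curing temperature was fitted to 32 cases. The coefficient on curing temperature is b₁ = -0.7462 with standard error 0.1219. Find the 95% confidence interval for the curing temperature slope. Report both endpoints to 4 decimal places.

(-0.9952, -0.4972)

df = n − 2 = 32 − 2 = 30.
t* = t_{0.025, 30} = 2.042272.
Margin = t* × SE = 2.042272 × 0.1219 = 0.248953.
CI: -0.7462 ± 0.248953 → (-0.9952, -0.4972).
With 95% confidence, each one-unit increase in curing temperature is associated with a change of between -0.9952 and -0.4972 MPa in tensile strength.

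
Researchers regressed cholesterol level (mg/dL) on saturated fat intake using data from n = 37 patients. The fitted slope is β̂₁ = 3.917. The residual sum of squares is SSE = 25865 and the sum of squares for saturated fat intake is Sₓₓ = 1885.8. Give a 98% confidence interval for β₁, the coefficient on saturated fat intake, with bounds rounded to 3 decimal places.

(2.391, 5.443)

MSE = SSE/(n − 2) = 25865/35 = 739.
SE(β̂₁) = √(MSE/Sₓₓ) = √(739/1885.8) = 0.626.
df = n − 2 = 35.
t* = t_{0.01, 35} = 2.437723.
Margin = t* × SE = 2.437723 × 0.626 = 1.52601.
CI: 3.917 ± 1.52601 → (2.391, 5.443).
With 98% confidence, each one-unit increase in saturated fat intake is associated with a change of between 2.391 and 5.443 mg/dL in cholesterol level.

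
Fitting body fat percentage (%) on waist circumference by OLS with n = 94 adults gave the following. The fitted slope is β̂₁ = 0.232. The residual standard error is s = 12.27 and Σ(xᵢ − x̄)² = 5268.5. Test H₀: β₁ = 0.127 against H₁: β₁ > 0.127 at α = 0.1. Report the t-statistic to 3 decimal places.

SE(β̂₁) = s/√Sₓₓ = 12.27/√5268.5 = 0.169045.
t = (0.232 − 0.127) / 0.169045 = 0.621.
df = n − 2 = 92.
One-sided p ≈ 0.2680, which is ≥ 0.1, so fail to reject H₀.
The data do not give significant evidence that the true slope on waist circumference exceeds 0.127 % per unit.

t = 0.621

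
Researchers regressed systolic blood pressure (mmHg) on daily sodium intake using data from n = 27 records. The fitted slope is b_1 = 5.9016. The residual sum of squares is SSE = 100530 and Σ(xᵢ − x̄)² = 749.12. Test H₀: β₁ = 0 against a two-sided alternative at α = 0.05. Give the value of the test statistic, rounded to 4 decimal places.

t = 2.5472

MSE = SSE/(n − 2) = 100530/25 = 4021.2.
SE(b_1) = √(MSE/Sₓₓ) = √(4021.2/749.12) = 2.31687.
t = 5.9016 / 2.31687 = 2.5472.
df = n − 2 = 25.
Two-sided p ≈ 0.0174, which is < 0.05, so reject H₀.
There is evidence that daily sodium intake is associated with systolic blood pressure.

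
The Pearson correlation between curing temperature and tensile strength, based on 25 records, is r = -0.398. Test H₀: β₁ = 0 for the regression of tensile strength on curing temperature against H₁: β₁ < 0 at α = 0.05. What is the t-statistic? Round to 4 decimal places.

t = r·√(n − 2)/√(1 − r²) = -0.398·√23/√0.841596 = -2.0806.
df = n − 2 = 23.
One-sided p ≈ 0.0244, which is < 0.05, so reject H₀.
There is evidence of a linear association between curing temperature and tensile strength.

t = -2.0806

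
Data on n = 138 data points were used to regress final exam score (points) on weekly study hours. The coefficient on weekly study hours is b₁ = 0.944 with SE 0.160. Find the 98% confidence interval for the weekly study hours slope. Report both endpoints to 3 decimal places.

df = n − 2 = 138 − 2 = 136.
t* = t_{0.01, 136} = 2.354079.
Margin = t* × SE = 2.354079 × 0.160 = 0.37665.
CI: 0.944 ± 0.37665 → (0.567, 1.321).
With 98% confidence, each one-unit increase in weekly study hours is associated with a change of between 0.567 and 1.321 points in final exam score.

(0.567, 1.321)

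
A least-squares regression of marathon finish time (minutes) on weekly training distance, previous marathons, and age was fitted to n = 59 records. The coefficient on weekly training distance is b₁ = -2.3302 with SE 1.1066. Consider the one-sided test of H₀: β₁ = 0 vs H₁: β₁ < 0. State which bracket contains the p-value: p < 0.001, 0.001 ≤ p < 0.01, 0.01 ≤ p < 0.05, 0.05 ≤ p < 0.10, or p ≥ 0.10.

t = -2.3302 / 1.1066 = -2.106.
df = n − k − 1 = 59 − 3 − 1 = 55.
One-sided p = P(T_{55} < t) ≈ 0.0199.
So 0.01 ≤ p < 0.05.

0.01 ≤ p < 0.05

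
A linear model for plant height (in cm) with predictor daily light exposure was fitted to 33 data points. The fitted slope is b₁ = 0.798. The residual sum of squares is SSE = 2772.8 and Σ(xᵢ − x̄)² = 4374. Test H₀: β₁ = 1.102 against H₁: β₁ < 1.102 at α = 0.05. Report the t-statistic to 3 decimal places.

t = -2.126

MSE = SSE/(n − 2) = 2772.8/31 = 89.4452.
SE(b₁) = √(MSE/Sₓₓ) = √(89.4452/4374) = 0.143001.
t = (0.798 − 1.102) / 0.143001 = -2.126.
df = n − 2 = 31.
One-sided p ≈ 0.0208, which is < 0.05, so reject H₀.
There is evidence that the true slope on daily light exposure is below 1.102 cm per unit.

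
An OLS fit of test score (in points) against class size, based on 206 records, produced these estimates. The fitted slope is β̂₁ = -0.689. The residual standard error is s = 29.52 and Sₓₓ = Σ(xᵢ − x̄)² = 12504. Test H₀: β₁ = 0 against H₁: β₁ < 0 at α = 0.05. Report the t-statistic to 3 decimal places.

t = -2.610

SE(β̂₁) = s/√Sₓₓ = 29.52/√12504 = 0.263993.
t = -0.689 / 0.263993 = -2.610.
df = n − 2 = 204.
One-sided p ≈ 0.0049, which is < 0.05, so reject H₀.
There is evidence that the true slope on class size is negative.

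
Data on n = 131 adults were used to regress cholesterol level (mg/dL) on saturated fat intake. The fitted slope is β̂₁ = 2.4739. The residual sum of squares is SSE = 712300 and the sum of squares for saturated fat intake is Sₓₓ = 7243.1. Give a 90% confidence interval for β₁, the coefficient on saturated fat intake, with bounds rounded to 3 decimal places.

(1.027, 3.920)

MSE = SSE/(n − 2) = 712300/129 = 5521.71.
SE(β̂₁) = √(MSE/Sₓₓ) = √(5521.71/7243.1) = 0.873121.
df = n − 2 = 129.
t* = t_{0.05, 129} = 1.656752.
Margin = t* × SE = 1.656752 × 0.873121 = 1.44654.
CI: 2.4739 ± 1.44654 → (1.027, 3.920).
With 90% confidence, each one-unit increase in saturated fat intake is associated with a change of between 1.027 and 3.920 mg/dL in cholesterol level.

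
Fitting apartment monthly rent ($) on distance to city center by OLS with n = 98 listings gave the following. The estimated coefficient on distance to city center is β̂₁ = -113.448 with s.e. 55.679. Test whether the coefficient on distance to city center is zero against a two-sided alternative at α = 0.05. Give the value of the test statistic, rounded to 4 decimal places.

H₀: β₁ = 0 vs H₁: β₁ ≠ 0.
t = (β̂₁ − β₁⁰)/SE = -113.448 / 55.679 = -2.0375.
df = n − 2 = 98 − 2 = 96.
Two-sided p ≈ 0.0443, which is < 0.05, so reject H₀.
There is evidence that distance to city center is associated with apartment monthly rent.

t = -2.0375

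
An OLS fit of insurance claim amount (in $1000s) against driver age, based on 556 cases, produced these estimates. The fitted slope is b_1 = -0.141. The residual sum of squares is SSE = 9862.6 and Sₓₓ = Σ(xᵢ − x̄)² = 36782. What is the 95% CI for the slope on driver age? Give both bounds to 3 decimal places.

MSE = SSE/(n − 2) = 9862.6/554 = 17.8025.
SE(b_1) = √(MSE/Sₓₓ) = √(17.8025/36782) = 0.022.
df = n − 2 = 554.
t* = t_{0.025, 554} = 1.964255.
Margin = t* × SE = 1.964255 × 0.022 = 0.04321.
CI: -0.141 ± 0.04321 → (-0.184, -0.098).
With 95% confidence, each one-unit increase in driver age is associated with a change of between -0.184 and -0.098 $1000s in insurance claim amount.

(-0.184, -0.098)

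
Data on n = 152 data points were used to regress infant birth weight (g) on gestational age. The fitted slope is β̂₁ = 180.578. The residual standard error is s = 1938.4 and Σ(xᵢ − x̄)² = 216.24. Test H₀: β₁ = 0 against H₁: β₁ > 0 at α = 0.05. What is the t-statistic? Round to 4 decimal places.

t = 1.3699

SE(β̂₁) = s/√Sₓₓ = 1938.4/√216.24 = 131.818.
t = 180.578 / 131.818 = 1.3699.
df = n − 2 = 150.
One-sided p ≈ 0.0864, which is ≥ 0.05, so fail to reject H₀.
The data do not give significant evidence that the true slope on gestational age is positive.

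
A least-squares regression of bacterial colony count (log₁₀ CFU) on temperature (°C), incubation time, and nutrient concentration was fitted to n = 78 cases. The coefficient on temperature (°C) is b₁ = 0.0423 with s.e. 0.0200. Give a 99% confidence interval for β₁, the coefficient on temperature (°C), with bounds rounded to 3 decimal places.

(-0.011, 0.095)

df = n − k − 1 = 78 − 3 − 1 = 74.
t* = t_{0.005, 74} = 2.643913.
Margin = t* × SE = 2.643913 × 0.0200 = 0.05288.
CI: 0.0423 ± 0.05288 → (-0.011, 0.095).
With 99% confidence, each one-unit increase in temperature (°C) is associated with a change of between -0.011 and 0.095 log₁₀ CFU in bacterial colony count, holding the other predictors fixed.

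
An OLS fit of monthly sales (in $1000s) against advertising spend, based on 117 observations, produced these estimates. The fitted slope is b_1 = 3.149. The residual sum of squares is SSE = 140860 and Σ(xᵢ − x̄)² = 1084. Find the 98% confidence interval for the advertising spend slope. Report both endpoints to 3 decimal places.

(0.641, 5.657)

MSE = SSE/(n − 2) = 140860/115 = 1224.87.
SE(b_1) = √(MSE/Sₓₓ) = √(1224.87/1084) = 1.06299.
df = n − 2 = 115.
t* = t_{0.01, 115} = 2.359212.
Margin = t* × SE = 2.359212 × 1.06299 = 2.50782.
CI: 3.149 ± 2.50782 → (0.641, 5.657).
With 98% confidence, each one-unit increase in advertising spend is associated with a change of between 0.641 and 5.657 $1000s in monthly sales.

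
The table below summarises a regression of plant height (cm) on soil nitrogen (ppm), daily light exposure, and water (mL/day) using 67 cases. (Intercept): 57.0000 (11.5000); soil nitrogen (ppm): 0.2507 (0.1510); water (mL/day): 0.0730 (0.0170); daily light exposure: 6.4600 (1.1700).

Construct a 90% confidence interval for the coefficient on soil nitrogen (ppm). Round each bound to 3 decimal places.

Read off: b = 0.2507, SE = 0.1510 for soil nitrogen (ppm).
df = n − k − 1 = 67 − 3 − 1 = 63.
t* = t_{0.05, 63} = 1.669402.
Margin = t* × SE = 1.669402 × 0.1510 = 0.25208.
CI: 0.2507 ± 0.25208 → (-0.001, 0.503).

(-0.001, 0.503)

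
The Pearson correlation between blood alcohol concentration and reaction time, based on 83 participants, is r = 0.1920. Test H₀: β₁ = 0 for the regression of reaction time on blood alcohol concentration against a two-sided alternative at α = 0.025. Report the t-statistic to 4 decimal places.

t = r·√(n − 2)/√(1 − r²) = 0.1920·√81/√0.963136 = 1.7608.
df = n − 2 = 81.
Two-sided p ≈ 0.0821, which is ≥ 0.025, so fail to reject H₀.
The data do not give significant evidence of a linear association between blood alcohol concentration and reaction time.

t = 1.7608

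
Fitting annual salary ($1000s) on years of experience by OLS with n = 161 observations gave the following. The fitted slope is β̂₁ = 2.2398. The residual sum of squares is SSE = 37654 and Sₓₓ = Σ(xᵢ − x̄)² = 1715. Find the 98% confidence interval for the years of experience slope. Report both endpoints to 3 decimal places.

(1.367, 3.113)

MSE = SSE/(n − 2) = 37654/159 = 236.818.
SE(β̂₁) = √(MSE/Sₓₓ) = √(236.818/1715) = 0.371599.
df = n − 2 = 159.
t* = t_{0.01, 159} = 2.350029.
Margin = t* × SE = 2.350029 × 0.371599 = 0.87327.
CI: 2.2398 ± 0.87327 → (1.367, 3.113).
With 98% confidence, each one-unit increase in years of experience is associated with a change of between 1.367 and 3.113 $1000s in annual salary.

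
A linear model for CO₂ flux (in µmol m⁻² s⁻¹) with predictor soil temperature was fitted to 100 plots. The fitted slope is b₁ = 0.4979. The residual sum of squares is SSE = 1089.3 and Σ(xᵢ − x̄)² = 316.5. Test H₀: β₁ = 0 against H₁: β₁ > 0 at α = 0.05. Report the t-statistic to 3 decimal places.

MSE = SSE/(n − 2) = 1089.3/98 = 11.1153.
SE(b₁) = √(MSE/Sₓₓ) = √(11.1153/316.5) = 0.187402.
t = 0.4979 / 0.187402 = 2.657.
df = n − 2 = 98.
One-sided p ≈ 0.0046, which is < 0.05, so reject H₀.
There is evidence that the true slope on soil temperature is positive.

t = 2.657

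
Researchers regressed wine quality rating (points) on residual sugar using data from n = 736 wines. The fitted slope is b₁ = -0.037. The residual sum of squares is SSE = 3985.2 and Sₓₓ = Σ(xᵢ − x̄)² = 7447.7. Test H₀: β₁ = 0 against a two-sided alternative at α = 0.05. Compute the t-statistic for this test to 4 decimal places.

MSE = SSE/(n − 2) = 3985.2/734 = 5.42943.
SE(b₁) = √(MSE/Sₓₓ) = √(5.42943/7447.7) = 0.0270001.
t = -0.037 / 0.0270001 = -1.3704.
df = n − 2 = 734.
Two-sided p ≈ 0.1710, which is ≥ 0.05, so fail to reject H₀.
The data do not give significant evidence of an association between residual sugar and wine quality rating.

t = -1.3704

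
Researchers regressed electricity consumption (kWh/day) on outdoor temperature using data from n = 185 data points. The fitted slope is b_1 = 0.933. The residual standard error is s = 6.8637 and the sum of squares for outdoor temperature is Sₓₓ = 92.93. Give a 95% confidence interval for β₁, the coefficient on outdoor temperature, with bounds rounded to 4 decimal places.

SE(b_1) = s/√Sₓₓ = 6.8637/√92.93 = 0.712001.
df = n − 2 = 183.
t* = t_{0.025, 183} = 1.973012.
Margin = t* × SE = 1.973012 × 0.712001 = 1.404786.
CI: 0.933 ± 1.404786 → (-0.4718, 2.3378).
With 95% confidence, each one-unit increase in outdoor temperature is associated with a change of between -0.4718 and 2.3378 kWh/day in electricity consumption.

(-0.4718, 2.3378)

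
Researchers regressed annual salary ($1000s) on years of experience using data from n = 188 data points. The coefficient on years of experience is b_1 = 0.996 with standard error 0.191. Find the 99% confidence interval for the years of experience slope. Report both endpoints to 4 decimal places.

df = n − 2 = 188 − 2 = 186.
t* = t_{0.005, 186} = 2.60252.
Margin = t* × SE = 2.60252 × 0.191 = 0.497081.
CI: 0.996 ± 0.497081 → (0.4989, 1.4931).
With 99% confidence, each one-unit increase in years of experience is associated with a change of between 0.4989 and 1.4931 $1000s in annual salary.

(0.4989, 1.4931)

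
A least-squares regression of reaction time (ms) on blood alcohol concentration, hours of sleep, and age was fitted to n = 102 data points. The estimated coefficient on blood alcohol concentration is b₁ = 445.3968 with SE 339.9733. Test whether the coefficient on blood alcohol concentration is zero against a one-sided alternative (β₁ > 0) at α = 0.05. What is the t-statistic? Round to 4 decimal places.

t = 1.3101

H₀: β₁ = 0 vs H₁: β₁ > 0.
t = (b₁ − β₁⁰)/SE = 445.3968 / 339.9733 = 1.3101.
df = n − k − 1 = 102 − 3 − 1 = 98.
One-sided p ≈ 0.0966, which is ≥ 0.05, so fail to reject H₀.
The data do not give significant evidence that the true slope on blood alcohol concentration is positive, holding the other predictors fixed.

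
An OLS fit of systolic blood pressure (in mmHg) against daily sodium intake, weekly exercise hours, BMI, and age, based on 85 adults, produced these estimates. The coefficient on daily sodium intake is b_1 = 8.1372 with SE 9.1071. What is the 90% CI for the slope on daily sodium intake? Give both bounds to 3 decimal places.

(-7.018, 23.293)

df = n − k − 1 = 85 − 4 − 1 = 80.
t* = t_{0.05, 80} = 1.664125.
Margin = t* × SE = 1.664125 × 9.1071 = 15.15535.
CI: 8.1372 ± 15.15535 → (-7.018, 23.293).
With 90% confidence, each one-unit increase in daily sodium intake is associated with a change of between -7.018 and 23.293 mmHg in systolic blood pressure, holding the other predictors fixed.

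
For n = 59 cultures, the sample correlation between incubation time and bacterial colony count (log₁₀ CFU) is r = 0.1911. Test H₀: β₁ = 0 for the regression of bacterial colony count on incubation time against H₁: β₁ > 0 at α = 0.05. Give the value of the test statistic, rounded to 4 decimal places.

t = 1.4699

t = r·√(n − 2)/√(1 − r²) = 0.1911·√57/√0.963481 = 1.4699.
df = n − 2 = 57.
One-sided p ≈ 0.0735, which is ≥ 0.05, so fail to reject H₀.
The data do not give significant evidence of a linear association between incubation time and bacterial colony count.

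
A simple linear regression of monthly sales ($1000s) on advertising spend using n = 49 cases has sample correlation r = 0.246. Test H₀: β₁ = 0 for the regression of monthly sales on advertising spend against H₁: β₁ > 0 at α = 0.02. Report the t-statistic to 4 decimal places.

t = r·√(n − 2)/√(1 − r²) = 0.246·√47/√0.939484 = 1.7400.
df = n − 2 = 47.
One-sided p ≈ 0.0442, which is ≥ 0.02, so fail to reject H₀.
The data do not give significant evidence of a linear association between advertising spend and monthly sales.

t = 1.7400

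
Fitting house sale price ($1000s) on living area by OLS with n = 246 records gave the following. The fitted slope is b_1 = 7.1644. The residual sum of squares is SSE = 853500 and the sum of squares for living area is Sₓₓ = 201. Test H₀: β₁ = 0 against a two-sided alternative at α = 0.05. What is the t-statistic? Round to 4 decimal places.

MSE = SSE/(n − 2) = 853500/244 = 3497.95.
SE(b_1) = √(MSE/Sₓₓ) = √(3497.95/201) = 4.17166.
t = 7.1644 / 4.17166 = 1.7174.
df = n − 2 = 244.
Two-sided p ≈ 0.0872, which is ≥ 0.05, so fail to reject H₀.
The data do not give significant evidence of an association between living area and house sale price.

t = 1.7174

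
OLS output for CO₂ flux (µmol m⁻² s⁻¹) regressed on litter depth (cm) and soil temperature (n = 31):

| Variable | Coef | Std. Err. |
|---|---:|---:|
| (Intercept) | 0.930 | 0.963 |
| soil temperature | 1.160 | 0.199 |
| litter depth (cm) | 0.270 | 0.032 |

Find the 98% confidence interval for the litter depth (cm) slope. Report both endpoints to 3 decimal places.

Read off: b = 0.270, SE = 0.032 for litter depth (cm).
df = n − k − 1 = 31 − 2 − 1 = 28.
t* = t_{0.01, 28} = 2.46714.
Margin = t* × SE = 2.46714 × 0.032 = 0.07895.
CI: 0.270 ± 0.07895 → (0.191, 0.349).

(0.191, 0.349)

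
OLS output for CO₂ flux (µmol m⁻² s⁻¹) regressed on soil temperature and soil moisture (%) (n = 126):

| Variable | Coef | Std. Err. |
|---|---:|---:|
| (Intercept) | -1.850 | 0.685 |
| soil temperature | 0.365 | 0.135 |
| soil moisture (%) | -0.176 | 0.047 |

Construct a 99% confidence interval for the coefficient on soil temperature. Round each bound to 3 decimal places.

(0.012, 0.718)

Read off: b = 0.365, SE = 0.135 for soil temperature.
df = n − k − 1 = 126 − 2 − 1 = 123.
t* = t_{0.005, 123} = 2.616392.
Margin = t* × SE = 2.616392 × 0.135 = 0.35321.
CI: 0.365 ± 0.35321 → (0.012, 0.718).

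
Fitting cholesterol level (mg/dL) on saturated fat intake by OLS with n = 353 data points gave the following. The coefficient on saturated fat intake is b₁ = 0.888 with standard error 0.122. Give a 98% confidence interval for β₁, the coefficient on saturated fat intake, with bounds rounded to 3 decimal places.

(0.603, 1.173)

df = n − 2 = 353 − 2 = 351.
t* = t_{0.01, 351} = 2.337019.
Margin = t* × SE = 2.337019 × 0.122 = 0.28512.
CI: 0.888 ± 0.28512 → (0.603, 1.173).
With 98% confidence, each one-unit increase in saturated fat intake is associated with a change of between 0.603 and 1.173 mg/dL in cholesterol level.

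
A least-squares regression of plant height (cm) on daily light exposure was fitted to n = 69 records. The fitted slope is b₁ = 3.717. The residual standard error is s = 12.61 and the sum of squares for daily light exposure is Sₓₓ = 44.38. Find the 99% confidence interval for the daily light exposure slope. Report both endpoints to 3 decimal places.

SE(b₁) = s/√Sₓₓ = 12.61/√44.38 = 1.89287.
df = n − 2 = 67.
t* = t_{0.005, 67} = 2.65122.
Margin = t* × SE = 2.65122 × 1.89287 = 5.01842.
CI: 3.717 ± 5.01842 → (-1.301, 8.735).
With 99% confidence, each one-unit increase in daily light exposure is associated with a change of between -1.301 and 8.735 cm in plant height.

(-1.301, 8.735)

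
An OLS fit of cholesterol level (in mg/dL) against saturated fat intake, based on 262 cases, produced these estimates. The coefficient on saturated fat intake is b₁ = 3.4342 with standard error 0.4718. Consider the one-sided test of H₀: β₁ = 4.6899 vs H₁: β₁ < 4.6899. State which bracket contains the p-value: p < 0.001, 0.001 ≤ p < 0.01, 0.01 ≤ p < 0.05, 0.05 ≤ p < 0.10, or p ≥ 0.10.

t = (3.4342 − 4.6899) / 0.4718 = -2.662.
df = n − 2 = 262 − 2 = 260.
One-sided p = P(T_{260} < t) ≈ 0.0041.
So 0.001 ≤ p < 0.01.

0.001 ≤ p < 0.01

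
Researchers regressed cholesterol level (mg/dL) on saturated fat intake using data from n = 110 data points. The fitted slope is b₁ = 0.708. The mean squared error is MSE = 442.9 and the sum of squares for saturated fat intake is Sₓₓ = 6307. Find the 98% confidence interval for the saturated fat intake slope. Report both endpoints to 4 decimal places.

SE(b₁) = √(MSE/Sₓₓ) = √(442.9/6307) = 0.264997.
df = n − 2 = 108.
t* = t_{0.01, 108} = 2.361372.
Margin = t* × SE = 2.361372 × 0.264997 = 0.625757.
CI: 0.708 ± 0.625757 → (0.0822, 1.3338).
With 98% confidence, each one-unit increase in saturated fat intake is associated with a change of between 0.0822 and 1.3338 mg/dL in cholesterol level.

(0.0822, 1.3338)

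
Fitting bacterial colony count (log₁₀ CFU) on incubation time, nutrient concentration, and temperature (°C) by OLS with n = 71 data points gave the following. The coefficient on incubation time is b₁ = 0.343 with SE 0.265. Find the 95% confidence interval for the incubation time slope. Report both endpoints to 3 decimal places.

df = n − k − 1 = 71 − 3 − 1 = 67.
t* = t_{0.025, 67} = 1.996008.
Margin = t* × SE = 1.996008 × 0.265 = 0.52894.
CI: 0.343 ± 0.52894 → (-0.186, 0.872).
With 95% confidence, each one-unit increase in incubation time is associated with a change of between -0.186 and 0.872 log₁₀ CFU in bacterial colony count, holding the other predictors fixed.

(-0.186, 0.872)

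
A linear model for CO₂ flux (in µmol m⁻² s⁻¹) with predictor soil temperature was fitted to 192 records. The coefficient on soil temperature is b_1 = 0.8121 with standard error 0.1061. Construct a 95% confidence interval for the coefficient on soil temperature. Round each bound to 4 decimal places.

df = n − 2 = 192 − 2 = 190.
t* = t_{0.025, 190} = 1.972528.
Margin = t* × SE = 1.972528 × 0.1061 = 0.209285.
CI: 0.8121 ± 0.209285 → (0.6028, 1.0214).
With 95% confidence, each one-unit increase in soil temperature is associated with a change of between 0.6028 and 1.0214 µmol m⁻² s⁻¹ in CO₂ flux.

(0.6028, 1.0214)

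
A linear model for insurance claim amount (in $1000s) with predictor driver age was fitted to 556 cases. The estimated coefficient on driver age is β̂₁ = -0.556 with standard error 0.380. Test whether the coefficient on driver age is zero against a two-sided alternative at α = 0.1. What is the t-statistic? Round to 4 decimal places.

t = -1.4632

H₀: β₁ = 0 vs H₁: β₁ ≠ 0.
t = (β̂₁ − β₁⁰)/SE = -0.556 / 0.380 = -1.4632.
df = n − 2 = 556 − 2 = 554.
Two-sided p ≈ 0.1440, which is ≥ 0.1, so fail to reject H₀.
The data do not give significant evidence of an association between driver age and insurance claim amount.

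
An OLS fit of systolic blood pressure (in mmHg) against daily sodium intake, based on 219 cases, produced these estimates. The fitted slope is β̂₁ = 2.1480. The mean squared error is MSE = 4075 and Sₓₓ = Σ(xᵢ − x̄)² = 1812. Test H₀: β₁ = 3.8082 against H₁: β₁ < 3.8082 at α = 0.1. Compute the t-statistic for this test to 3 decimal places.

t = -1.107

SE(β̂₁) = √(MSE/Sₓₓ) = √(4075/1812) = 1.49963.
t = (2.1480 − 3.8082) / 1.49963 = -1.107.
df = n − 2 = 217.
One-sided p ≈ 0.1347, which is ≥ 0.1, so fail to reject H₀.
The data do not give significant evidence that the true slope on daily sodium intake is below 3.8082 mmHg per unit.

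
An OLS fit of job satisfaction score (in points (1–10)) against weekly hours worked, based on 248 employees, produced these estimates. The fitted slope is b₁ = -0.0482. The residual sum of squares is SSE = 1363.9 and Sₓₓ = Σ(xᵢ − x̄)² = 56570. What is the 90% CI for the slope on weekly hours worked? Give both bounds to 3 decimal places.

(-0.065, -0.032)

MSE = SSE/(n − 2) = 1363.9/246 = 5.54431.
SE(b₁) = √(MSE/Sₓₓ) = √(5.54431/56570) = 0.0098999.
df = n − 2 = 246.
t* = t_{0.05, 246} = 1.651071.
Margin = t* × SE = 1.651071 × 0.0098999 = 0.01635.
CI: -0.0482 ± 0.01635 → (-0.065, -0.032).
With 90% confidence, each one-unit increase in weekly hours worked is associated with a change of between -0.065 and -0.032 points (1–10) in job satisfaction score.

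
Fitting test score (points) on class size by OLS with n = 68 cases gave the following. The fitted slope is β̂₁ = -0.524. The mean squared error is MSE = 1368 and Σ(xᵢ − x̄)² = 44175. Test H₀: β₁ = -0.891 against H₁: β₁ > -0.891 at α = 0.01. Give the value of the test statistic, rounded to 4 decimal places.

SE(β̂₁) = √(MSE/Sₓₓ) = √(1368/44175) = 0.175977.
t = (-0.524 − (-0.891)) / 0.175977 = 2.0855.
df = n − 2 = 66.
One-sided p ≈ 0.0204, which is ≥ 0.01, so fail to reject H₀.
The data do not give significant evidence that the true slope on class size exceeds -0.891 points per unit.

t = 2.0855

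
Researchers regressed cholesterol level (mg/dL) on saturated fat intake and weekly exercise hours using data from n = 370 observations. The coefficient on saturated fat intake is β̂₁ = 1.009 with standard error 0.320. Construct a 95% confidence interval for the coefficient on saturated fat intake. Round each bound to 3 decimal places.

df = n − k − 1 = 370 − 2 − 1 = 367.
t* = t_{0.025, 367} = 1.966449.
Margin = t* × SE = 1.966449 × 0.320 = 0.62926.
CI: 1.009 ± 0.62926 → (0.380, 1.638).
With 95% confidence, each one-unit increase in saturated fat intake is associated with a change of between 0.380 and 1.638 mg/dL in cholesterol level, holding the other predictors fixed.

(0.380, 1.638)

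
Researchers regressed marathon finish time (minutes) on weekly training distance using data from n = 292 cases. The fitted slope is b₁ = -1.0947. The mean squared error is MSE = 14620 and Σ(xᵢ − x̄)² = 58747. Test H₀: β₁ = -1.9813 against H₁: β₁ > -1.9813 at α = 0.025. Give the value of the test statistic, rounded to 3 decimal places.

t = 1.777

SE(b₁) = √(MSE/Sₓₓ) = √(14620/58747) = 0.498862.
t = (-1.0947 − (-1.9813)) / 0.498862 = 1.777.
df = n − 2 = 290.
One-sided p ≈ 0.0383, which is ≥ 0.025, so fail to reject H₀.
The data do not give significant evidence that the true slope on weekly training distance exceeds -1.9813 minutes per unit.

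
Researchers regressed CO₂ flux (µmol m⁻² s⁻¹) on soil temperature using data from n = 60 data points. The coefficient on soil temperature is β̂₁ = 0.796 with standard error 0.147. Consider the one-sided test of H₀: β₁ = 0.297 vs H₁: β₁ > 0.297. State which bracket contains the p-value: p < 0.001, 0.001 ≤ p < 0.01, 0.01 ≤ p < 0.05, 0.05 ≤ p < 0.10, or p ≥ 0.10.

t = (0.796 − 0.297) / 0.147 = 3.395.
df = n − 2 = 60 − 2 = 58.
One-sided p = P(T_{58} > t) ≈ 0.0006.
So p < 0.001.

p < 0.001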